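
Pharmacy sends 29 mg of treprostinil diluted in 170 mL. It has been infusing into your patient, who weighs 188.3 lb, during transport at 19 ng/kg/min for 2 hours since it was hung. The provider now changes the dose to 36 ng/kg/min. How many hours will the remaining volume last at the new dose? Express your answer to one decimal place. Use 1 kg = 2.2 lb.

155.8 hours

Initial rate:
Weight = 188.3 lb ÷ 2.2 lb/kg = 85.59091 kg
Dose = 19 ng/kg/min × 85.59091 kg = 1626.227 ng/min
1626.227 ng/min × 60 min/hr = 97573.64 ng/hr
Concentration = 29 mg ÷ 170 mL = 0.1705882 mg/mL = 170588.2 ng/mL
Rate = 97573.64 ng/hr ÷ 170588.2 ng/mL = 0.5719834 mL/hr
Volume infused so far = 0.5719834 mL/hr × 2 hr = 1.143967 mL
Volume remaining = 170 − 1.143967 = 168.856 mL
New rate:
Dose = 36 ng/kg/min × 85.59091 kg = 3081.273 ng/min
3081.273 ng/min × 60 min/hr = 184876.4 ng/hr
Rate = 184876.4 ng/hr ÷ 170588.2 ng/mL = 1.083758 mL/hr
Time remaining = 168.856 mL ÷ 1.083758 mL/hr = 155.806 hr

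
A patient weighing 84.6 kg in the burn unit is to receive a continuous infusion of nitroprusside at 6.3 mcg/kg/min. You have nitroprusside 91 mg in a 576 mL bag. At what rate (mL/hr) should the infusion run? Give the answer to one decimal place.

202.4 mL/hr

Dose = 6.3 mcg/kg/min × 84.6 kg = 532.98 mcg/min
532.98 mcg/min × 60 min/hr = 31978.8 mcg/hr
Concentration = 91 mg ÷ 576 mL = 0.1579861 mg/mL = 157.9861 mcg/mL
Rate = 31978.8 mcg/hr ÷ 157.9861 mcg/mL = 202.4153 mL/hr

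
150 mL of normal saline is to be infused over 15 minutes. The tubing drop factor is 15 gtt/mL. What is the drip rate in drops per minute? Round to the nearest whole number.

150 mL ÷ (15 min) = 10 mL/min
10 mL/min × 15 gtt/mL = 150 gtt/min

150 gtt/min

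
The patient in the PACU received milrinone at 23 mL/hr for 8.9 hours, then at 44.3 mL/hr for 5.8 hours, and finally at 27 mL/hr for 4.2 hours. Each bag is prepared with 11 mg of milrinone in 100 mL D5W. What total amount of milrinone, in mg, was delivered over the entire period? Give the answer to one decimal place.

Concentration = 11 mg ÷ 100 mL = 0.11 mg/mL
Stage 1: 23 mL/hr × 8.9 hr = 204.7 mL → 204.7 mL × 0.11 mg/mL = 22.517 mg
Stage 2: 44.3 mL/hr × 5.8 hr = 256.94 mL → 256.94 mL × 0.11 mg/mL = 28.2634 mg
Stage 3: 27 mL/hr × 4.2 hr = 113.4 mL → 113.4 mL × 0.11 mg/mL = 12.474 mg
Total = 22.517 + 28.2634 + 12.474 = 63.2544 mg

63.3 mg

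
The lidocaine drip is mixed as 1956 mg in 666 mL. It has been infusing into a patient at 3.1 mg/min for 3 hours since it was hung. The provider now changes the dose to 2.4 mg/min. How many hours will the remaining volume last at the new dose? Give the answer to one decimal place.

9.7 hours

Initial rate:
3.1 mg/min × 60 min/hr = 186 mg/hr
Concentration = 1956 mg ÷ 666 mL = 2.936937 mg/mL
Rate = 186 mg/hr ÷ 2.936937 mg/mL = 63.33129 mL/hr
Volume infused so far = 63.33129 mL/hr × 3 hr = 189.9939 mL
Volume remaining = 666 − 189.9939 = 476.0061 mL
New rate:
2.4 mg/min × 60 min/hr = 144 mg/hr
Rate = 144 mg/hr ÷ 2.936937 mg/mL = 49.03067 mL/hr
Time remaining = 476.0061 mL ÷ 49.03067 mL/hr = 9.708333 hr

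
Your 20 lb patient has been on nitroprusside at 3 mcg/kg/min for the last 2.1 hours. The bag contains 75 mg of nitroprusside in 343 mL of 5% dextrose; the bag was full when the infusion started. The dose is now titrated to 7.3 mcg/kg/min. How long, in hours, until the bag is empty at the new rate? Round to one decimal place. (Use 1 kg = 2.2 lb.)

18.0 hours

Initial rate:
Weight = 20 lb ÷ 2.2 lb/kg = 9.090909 kg
Dose = 3 mcg/kg/min × 9.090909 kg = 27.27273 mcg/min
27.27273 mcg/min × 60 min/hr = 1636.364 mcg/hr
Concentration = 75 mg ÷ 343 mL = 0.2186589 mg/mL = 218.6589 mcg/mL
Rate = 1636.364 mcg/hr ÷ 218.6589 mcg/mL = 7.483636 mL/hr
Volume infused so far = 7.483636 mL/hr × 2.1 hr = 15.71564 mL
Volume remaining = 343 − 15.71564 = 327.2844 mL
New rate:
Dose = 7.3 mcg/kg/min × 9.090909 kg = 66.36364 mcg/min
66.36364 mcg/min × 60 min/hr = 3981.818 mcg/hr
Rate = 3981.818 mcg/hr ÷ 218.6589 mcg/mL = 18.21018 mL/hr
Time remaining = 327.2844 mL ÷ 18.21018 mL/hr = 17.9726 hr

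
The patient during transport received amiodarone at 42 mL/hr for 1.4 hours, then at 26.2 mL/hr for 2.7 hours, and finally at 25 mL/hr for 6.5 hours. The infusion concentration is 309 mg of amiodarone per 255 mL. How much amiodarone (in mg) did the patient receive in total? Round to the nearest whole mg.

354 mg

Concentration = 309 mg ÷ 255 mL = 1.211765 mg/mL
Stage 1: 42 mL/hr × 1.4 hr = 58.8 mL → 58.8 mL × 1.211765 mg/mL = 71.25176 mg
Stage 2: 26.2 mL/hr × 2.7 hr = 70.74 mL → 70.74 mL × 1.211765 mg/mL = 85.72024 mg
Stage 3: 25 mL/hr × 6.5 hr = 162.5 mL → 162.5 mL × 1.211765 mg/mL = 196.9118 mg
Total = 71.25176 + 85.72024 + 196.9118 = 353.8838 mg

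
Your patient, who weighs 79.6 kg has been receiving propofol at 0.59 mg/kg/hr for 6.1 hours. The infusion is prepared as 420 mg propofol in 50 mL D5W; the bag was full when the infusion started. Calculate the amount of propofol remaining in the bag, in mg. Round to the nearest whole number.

Dose = 0.59 mg/kg/hr × 79.6 kg = 46.964 mg/hr
Concentration = 420 mg ÷ 50 mL = 8.4 mg/mL
Rate = 46.964 mg/hr ÷ 8.4 mg/mL = 5.590952 mL/hr
Volume infused = 5.590952 mL/hr × 6.1 hr = 34.10481 mL
Volume remaining = 50 − 34.10481 = 15.89519 mL
Drug remaining = 15.89519 mL × 8.4 mg/mL = 133.5196 mg

134 mg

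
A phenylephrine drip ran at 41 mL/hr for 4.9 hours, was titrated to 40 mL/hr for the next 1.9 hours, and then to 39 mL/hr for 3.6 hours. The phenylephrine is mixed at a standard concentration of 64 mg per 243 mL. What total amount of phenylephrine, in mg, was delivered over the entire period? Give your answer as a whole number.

110 mg

Concentration = 64 mg ÷ 243 mL = 0.2633745 mg/mL
Stage 1: 41 mL/hr × 4.9 hr = 200.9 mL → 200.9 mL × 0.2633745 mg/mL = 52.91193 mg
Stage 2: 40 mL/hr × 1.9 hr = 76 mL → 76 mL × 0.2633745 mg/mL = 20.01646 mg
Stage 3: 39 mL/hr × 3.6 hr = 140.4 mL → 140.4 mL × 0.2633745 mg/mL = 36.97778 mg
Total = 52.91193 + 20.01646 + 36.97778 = 109.9062 mg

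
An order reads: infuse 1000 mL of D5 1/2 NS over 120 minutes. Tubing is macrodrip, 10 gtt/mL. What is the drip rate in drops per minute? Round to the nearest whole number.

83 gtt/min

1000 mL ÷ (120 min) = 8.333333 mL/min
8.333333 mL/min × 10 gtt/mL = 83.33333 gtt/min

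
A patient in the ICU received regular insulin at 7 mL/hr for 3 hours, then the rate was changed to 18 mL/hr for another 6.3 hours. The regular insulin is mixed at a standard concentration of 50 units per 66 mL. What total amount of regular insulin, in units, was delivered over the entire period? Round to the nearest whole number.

102 units

Concentration = 50 units ÷ 66 mL = 0.7575758 units/mL
Stage 1: 7 mL/hr × 3 hr = 21 mL → 21 mL × 0.7575758 units/mL = 15.90909 units
Stage 2: 18 mL/hr × 6.3 hr = 113.4 mL → 113.4 mL × 0.7575758 units/mL = 85.90909 units
Total = 15.90909 + 85.90909 = 101.8182 units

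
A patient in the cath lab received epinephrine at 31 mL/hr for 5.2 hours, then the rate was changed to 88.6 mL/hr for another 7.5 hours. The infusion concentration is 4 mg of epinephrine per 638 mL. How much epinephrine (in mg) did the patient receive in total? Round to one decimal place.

5.2 mg

Concentration = 4 mg ÷ 638 mL = 0.006269592 mg/mL
Stage 1: 31 mL/hr × 5.2 hr = 161.2 mL → 161.2 mL × 0.006269592 mg/mL = 1.010658 mg
Stage 2: 88.6 mL/hr × 7.5 hr = 664.5 mL → 664.5 mL × 0.006269592 mg/mL = 4.166144 mg
Total = 1.010658 + 4.166144 = 5.176803 mg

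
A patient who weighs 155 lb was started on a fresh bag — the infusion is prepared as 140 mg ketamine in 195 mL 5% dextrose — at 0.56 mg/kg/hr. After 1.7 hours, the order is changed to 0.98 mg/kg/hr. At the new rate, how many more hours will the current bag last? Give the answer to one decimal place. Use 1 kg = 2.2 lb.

Initial rate:
Weight = 155 lb ÷ 2.2 lb/kg = 70.45455 kg
Dose = 0.56 mg/kg/hr × 70.45455 kg = 39.45455 mg/hr
Concentration = 140 mg ÷ 195 mL = 0.7179487 mg/mL
Rate = 39.45455 mg/hr ÷ 0.7179487 mg/mL = 54.95455 mL/hr
Volume infused so far = 54.95455 mL/hr × 1.7 hr = 93.42273 mL
Volume remaining = 195 − 93.42273 = 101.5773 mL
New rate:
Dose = 0.98 mg/kg/hr × 70.45455 kg = 69.04545 mg/hr
Rate = 69.04545 mg/hr ÷ 0.7179487 mg/mL = 96.17045 mL/hr
Time remaining = 101.5773 mL ÷ 96.17045 mL/hr = 1.056221 hr

1.1 hours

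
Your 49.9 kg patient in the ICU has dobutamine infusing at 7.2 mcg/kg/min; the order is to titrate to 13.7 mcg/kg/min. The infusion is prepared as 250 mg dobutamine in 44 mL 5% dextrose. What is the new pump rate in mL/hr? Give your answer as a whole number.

Dose = 13.7 mcg/kg/min × 49.9 kg = 683.63 mcg/min
683.63 mcg/min × 60 min/hr = 41017.8 mcg/hr
Concentration = 250 mg ÷ 44 mL = 5.681818 mg/mL = 5681.818 mcg/mL
Rate = 41017.8 mcg/hr ÷ 5681.818 mcg/mL = 7.219133 mL/hr

7 mL/hr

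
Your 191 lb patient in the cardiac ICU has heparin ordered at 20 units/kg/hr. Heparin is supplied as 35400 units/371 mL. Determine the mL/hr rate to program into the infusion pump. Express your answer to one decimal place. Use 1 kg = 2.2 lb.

Weight = 191 lb ÷ 2.2 lb/kg = 86.81818 kg
Dose = 20 units/kg/hr × 86.81818 kg = 1736.364 units/hr
Concentration = 35400 units ÷ 371 mL = 95.41779 units/mL
Rate = 1736.364 units/hr ÷ 95.41779 units/mL = 18.19748 mL/hr

18.2 mL/hr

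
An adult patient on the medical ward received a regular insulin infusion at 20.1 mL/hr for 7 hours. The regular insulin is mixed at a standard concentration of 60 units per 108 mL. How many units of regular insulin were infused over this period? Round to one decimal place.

78.2 units

Concentration = 60 units ÷ 108 mL = 0.5555556 units/mL
Drug rate = 20.1 mL/hr × 0.5555556 units/mL = 11.16667 units/hr
Total = 11.16667 units/hr × 7 hr = 78.16667 units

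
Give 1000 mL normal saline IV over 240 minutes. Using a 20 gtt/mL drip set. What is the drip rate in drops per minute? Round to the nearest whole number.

1000 mL ÷ (240 min) = 4.166667 mL/min
4.166667 mL/min × 20 gtt/mL = 83.33333 gtt/min

83 gtt/min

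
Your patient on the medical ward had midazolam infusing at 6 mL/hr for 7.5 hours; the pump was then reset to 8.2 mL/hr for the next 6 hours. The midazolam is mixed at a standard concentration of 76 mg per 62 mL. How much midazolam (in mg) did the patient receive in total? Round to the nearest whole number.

Concentration = 76 mg ÷ 62 mL = 1.225806 mg/mL
Stage 1: 6 mL/hr × 7.5 hr = 45 mL → 45 mL × 1.225806 mg/mL = 55.16129 mg
Stage 2: 8.2 mL/hr × 6 hr = 49.2 mL → 49.2 mL × 1.225806 mg/mL = 60.30968 mg
Total = 55.16129 + 60.30968 = 115.471 mg

115 mg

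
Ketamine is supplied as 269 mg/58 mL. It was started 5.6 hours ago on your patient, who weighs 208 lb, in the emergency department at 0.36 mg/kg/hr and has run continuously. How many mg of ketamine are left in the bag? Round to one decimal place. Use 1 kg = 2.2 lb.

78.4 mg

Weight = 208 lb ÷ 2.2 lb/kg = 94.54545 kg
Dose = 0.36 mg/kg/hr × 94.54545 kg = 34.03636 mg/hr
Concentration = 269 mg ÷ 58 mL = 4.637931 mg/mL
Rate = 34.03636 mg/hr ÷ 4.637931 mg/mL = 7.338696 mL/hr
Volume infused = 7.338696 mL/hr × 5.6 hr = 41.09669 mL
Volume remaining = 58 − 41.09669 = 16.90331 mL
Drug remaining = 16.90331 mL × 4.637931 mg/mL = 78.39636 mg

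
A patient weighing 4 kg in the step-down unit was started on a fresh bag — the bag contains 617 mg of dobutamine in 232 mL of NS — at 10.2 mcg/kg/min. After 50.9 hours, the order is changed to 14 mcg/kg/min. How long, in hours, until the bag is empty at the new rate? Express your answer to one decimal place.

146.5 hours

Initial rate:
Dose = 10.2 mcg/kg/min × 4 kg = 40.8 mcg/min
40.8 mcg/min × 60 min/hr = 2448 mcg/hr
Concentration = 617 mg ÷ 232 mL = 2.659483 mg/mL = 2659.483 mcg/mL
Rate = 2448 mcg/hr ÷ 2659.483 mcg/mL = 0.9204797 mL/hr
Volume infused so far = 0.9204797 mL/hr × 50.9 hr = 46.85242 mL
Volume remaining = 232 − 46.85242 = 185.1476 mL
New rate:
Dose = 14 mcg/kg/min × 4 kg = 56 mcg/min
56 mcg/min × 60 min/hr = 3360 mcg/hr
Rate = 3360 mcg/hr ÷ 2659.483 mcg/mL = 1.263404 mL/hr
Time remaining = 185.1476 mL ÷ 1.263404 mL/hr = 146.5467 hr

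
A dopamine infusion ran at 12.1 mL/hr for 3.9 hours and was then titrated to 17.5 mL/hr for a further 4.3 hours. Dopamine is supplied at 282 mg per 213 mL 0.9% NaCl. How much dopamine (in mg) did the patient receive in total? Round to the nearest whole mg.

162 mg

Concentration = 282 mg ÷ 213 mL = 1.323944 mg/mL
Stage 1: 12.1 mL/hr × 3.9 hr = 47.19 mL → 47.19 mL × 1.323944 mg/mL = 62.4769 mg
Stage 2: 17.5 mL/hr × 4.3 hr = 75.25 mL → 75.25 mL × 1.323944 mg/mL = 99.62676 mg
Total = 62.4769 + 99.62676 = 162.1037 mg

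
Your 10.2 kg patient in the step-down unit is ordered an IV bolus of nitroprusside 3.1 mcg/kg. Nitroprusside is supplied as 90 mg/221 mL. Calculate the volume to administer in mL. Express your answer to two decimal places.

Dose = 3.1 mcg/kg × 10.2 kg = 31.62 mcg
Concentration = 90 mg ÷ 221 mL = 0.4072398 mg/mL = 407.2398 mcg/mL
Volume = 31.62 mcg ÷ 407.2398 mcg/mL = 0.07764467 mL

0.08 mL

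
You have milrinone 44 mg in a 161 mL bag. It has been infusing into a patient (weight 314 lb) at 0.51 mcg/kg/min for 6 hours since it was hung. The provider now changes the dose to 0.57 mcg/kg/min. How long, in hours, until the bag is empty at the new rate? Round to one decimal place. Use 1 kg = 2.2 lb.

Initial rate:
Weight = 314 lb ÷ 2.2 lb/kg = 142.7273 kg
Dose = 0.51 mcg/kg/min × 142.7273 kg = 72.79091 mcg/min
72.79091 mcg/min × 60 min/hr = 4367.455 mcg/hr
Concentration = 44 mg ÷ 161 mL = 0.2732919 mg/mL = 273.2919 mcg/mL
Rate = 4367.455 mcg/hr ÷ 273.2919 mcg/mL = 15.98091 mL/hr
Volume infused so far = 15.98091 mL/hr × 6 hr = 95.88548 mL
Volume remaining = 161 − 95.88548 = 65.11452 mL
New rate:
Dose = 0.57 mcg/kg/min × 142.7273 kg = 81.35455 mcg/min
81.35455 mcg/min × 60 min/hr = 4881.273 mcg/hr
Rate = 4881.273 mcg/hr ÷ 273.2919 mcg/mL = 17.86102 mL/hr
Time remaining = 65.11452 mL ÷ 17.86102 mL/hr = 3.645621 hr

3.6 hours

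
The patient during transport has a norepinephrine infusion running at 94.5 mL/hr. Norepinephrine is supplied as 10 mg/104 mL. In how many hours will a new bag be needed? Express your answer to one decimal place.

Duration = 104 mL ÷ 94.5 mL/hr = 1.100529 hr

1.1 hours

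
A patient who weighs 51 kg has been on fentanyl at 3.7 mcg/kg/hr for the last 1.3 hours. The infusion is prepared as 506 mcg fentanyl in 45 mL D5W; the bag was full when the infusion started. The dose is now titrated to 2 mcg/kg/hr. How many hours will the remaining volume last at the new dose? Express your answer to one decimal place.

2.6 hours

Initial rate:
Dose = 3.7 mcg/kg/hr × 51 kg = 188.7 mcg/hr
Concentration = 506 mcg ÷ 45 mL = 11.24444 mcg/mL
Rate = 188.7 mcg/hr ÷ 11.24444 mcg/mL = 16.78162 mL/hr
Volume infused so far = 16.78162 mL/hr × 1.3 hr = 21.81611 mL
Volume remaining = 45 − 21.81611 = 23.18389 mL
New rate:
Dose = 2 mcg/kg/hr × 51 kg = 102 mcg/hr
Rate = 102 mcg/hr ÷ 11.24444 mcg/mL = 9.071146 mL/hr
Time remaining = 23.18389 mL ÷ 9.071146 mL/hr = 2.555784 hr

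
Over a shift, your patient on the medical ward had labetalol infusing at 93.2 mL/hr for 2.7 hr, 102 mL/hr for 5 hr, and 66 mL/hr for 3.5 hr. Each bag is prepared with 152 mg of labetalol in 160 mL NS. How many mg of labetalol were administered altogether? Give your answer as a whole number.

Concentration = 152 mg ÷ 160 mL = 0.95 mg/mL
Stage 1: 93.2 mL/hr × 2.7 hr = 251.64 mL → 251.64 mL × 0.95 mg/mL = 239.058 mg
Stage 2: 102 mL/hr × 5 hr = 510 mL → 510 mL × 0.95 mg/mL = 484.5 mg
Stage 3: 66 mL/hr × 3.5 hr = 231 mL → 231 mL × 0.95 mg/mL = 219.45 mg
Total = 239.058 + 484.5 + 219.45 = 943.008 mg

943 mg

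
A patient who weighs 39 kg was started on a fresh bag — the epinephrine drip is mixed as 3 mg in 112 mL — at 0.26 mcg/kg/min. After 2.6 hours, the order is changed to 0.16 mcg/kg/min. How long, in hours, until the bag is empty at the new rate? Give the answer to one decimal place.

3.8 hours

Initial rate:
Dose = 0.26 mcg/kg/min × 39 kg = 10.14 mcg/min
10.14 mcg/min × 60 min/hr = 608.4 mcg/hr
Concentration = 3 mg ÷ 112 mL = 0.02678571 mg/mL = 26.78571 mcg/mL
Rate = 608.4 mcg/hr ÷ 26.78571 mcg/mL = 22.7136 mL/hr
Volume infused so far = 22.7136 mL/hr × 2.6 hr = 59.05536 mL
Volume remaining = 112 − 59.05536 = 52.94464 mL
New rate:
Dose = 0.16 mcg/kg/min × 39 kg = 6.24 mcg/min
6.24 mcg/min × 60 min/hr = 374.4 mcg/hr
Rate = 374.4 mcg/hr ÷ 26.78571 mcg/mL = 13.9776 mL/hr
Time remaining = 52.94464 mL ÷ 13.9776 mL/hr = 3.787821 hr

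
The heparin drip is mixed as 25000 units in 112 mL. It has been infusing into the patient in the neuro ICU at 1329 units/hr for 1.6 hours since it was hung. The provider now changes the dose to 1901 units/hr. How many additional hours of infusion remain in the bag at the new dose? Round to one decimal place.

Initial rate:
Concentration = 25000 units ÷ 112 mL = 223.2143 units/mL
Rate = 1329 units/hr ÷ 223.2143 units/mL = 5.95392 mL/hr
Volume infused so far = 5.95392 mL/hr × 1.6 hr = 9.526272 mL
Volume remaining = 112 − 9.526272 = 102.4737 mL
New rate:
Rate = 1901 units/hr ÷ 223.2143 units/mL = 8.51648 mL/hr
Time remaining = 102.4737 mL ÷ 8.51648 mL/hr = 12.0324 hr

12.0 hours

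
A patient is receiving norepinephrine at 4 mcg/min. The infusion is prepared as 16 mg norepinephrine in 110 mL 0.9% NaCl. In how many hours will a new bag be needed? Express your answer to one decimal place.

66.7 hours

4 mcg/min × 60 min/hr = 240 mcg/hr
Concentration = 16 mg ÷ 110 mL = 0.1454545 mg/mL = 145.4545 mcg/mL
Rate = 240 mcg/hr ÷ 145.4545 mcg/mL = 1.65 mL/hr
Duration = 110 mL ÷ 1.65 mL/hr = 66.66667 hr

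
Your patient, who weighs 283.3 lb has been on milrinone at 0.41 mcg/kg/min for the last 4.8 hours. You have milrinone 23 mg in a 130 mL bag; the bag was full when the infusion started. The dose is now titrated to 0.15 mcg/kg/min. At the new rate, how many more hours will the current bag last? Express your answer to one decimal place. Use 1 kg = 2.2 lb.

Initial rate:
Weight = 283.3 lb ÷ 2.2 lb/kg = 128.7727 kg
Dose = 0.41 mcg/kg/min × 128.7727 kg = 52.79682 mcg/min
52.79682 mcg/min × 60 min/hr = 3167.809 mcg/hr
Concentration = 23 mg ÷ 130 mL = 0.1769231 mg/mL = 176.9231 mcg/mL
Rate = 3167.809 mcg/hr ÷ 176.9231 mcg/mL = 17.90501 mL/hr
Volume infused so far = 17.90501 mL/hr × 4.8 hr = 85.94404 mL
Volume remaining = 130 − 85.94404 = 44.05596 mL
New rate:
Dose = 0.15 mcg/kg/min × 128.7727 kg = 19.31591 mcg/min
19.31591 mcg/min × 60 min/hr = 1158.955 mcg/hr
Rate = 1158.955 mcg/hr ÷ 176.9231 mcg/mL = 6.550613 mL/hr
Time remaining = 44.05596 mL ÷ 6.550613 mL/hr = 6.725472 hr

6.7 hours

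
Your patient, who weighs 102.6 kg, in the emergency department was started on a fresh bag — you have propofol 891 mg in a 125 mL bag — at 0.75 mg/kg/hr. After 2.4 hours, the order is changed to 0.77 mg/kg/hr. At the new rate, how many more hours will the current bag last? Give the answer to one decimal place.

8.9 hours

Initial rate:
Dose = 0.75 mg/kg/hr × 102.6 kg = 76.95 mg/hr
Concentration = 891 mg ÷ 125 mL = 7.128 mg/mL
Rate = 76.95 mg/hr ÷ 7.128 mg/mL = 10.79545 mL/hr
Volume infused so far = 10.79545 mL/hr × 2.4 hr = 25.90909 mL
Volume remaining = 125 − 25.90909 = 99.09091 mL
New rate:
Dose = 0.77 mg/kg/hr × 102.6 kg = 79.002 mg/hr
Rate = 79.002 mg/hr ÷ 7.128 mg/mL = 11.08333 mL/hr
Time remaining = 99.09091 mL ÷ 11.08333 mL/hr = 8.940533 hr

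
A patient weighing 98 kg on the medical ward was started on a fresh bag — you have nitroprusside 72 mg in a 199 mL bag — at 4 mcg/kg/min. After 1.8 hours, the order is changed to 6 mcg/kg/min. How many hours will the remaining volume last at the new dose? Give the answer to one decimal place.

0.8 hours

Initial rate:
Dose = 4 mcg/kg/min × 98 kg = 392 mcg/min
392 mcg/min × 60 min/hr = 23520 mcg/hr
Concentration = 72 mg ÷ 199 mL = 0.361809 mg/mL = 361.809 mcg/mL
Rate = 23520 mcg/hr ÷ 361.809 mcg/mL = 65.00667 mL/hr
Volume infused so far = 65.00667 mL/hr × 1.8 hr = 117.012 mL
Volume remaining = 199 − 117.012 = 81.988 mL
New rate:
Dose = 6 mcg/kg/min × 98 kg = 588 mcg/min
588 mcg/min × 60 min/hr = 35280 mcg/hr
Rate = 35280 mcg/hr ÷ 361.809 mcg/mL = 97.51 mL/hr
Time remaining = 81.988 mL ÷ 97.51 mL/hr = 0.8408163 hr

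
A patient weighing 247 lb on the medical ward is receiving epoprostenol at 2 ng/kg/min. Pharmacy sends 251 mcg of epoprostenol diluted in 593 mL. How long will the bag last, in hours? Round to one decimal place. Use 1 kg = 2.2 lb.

Weight = 247 lb ÷ 2.2 lb/kg = 112.2727 kg
Dose = 2 ng/kg/min × 112.2727 kg = 224.5455 ng/min
224.5455 ng/min × 60 min/hr = 13472.73 ng/hr
Concentration = 251 mcg ÷ 593 mL = 0.4232715 mcg/mL = 423.2715 ng/mL
Rate = 13472.73 ng/hr ÷ 423.2715 ng/mL = 31.82999 mL/hr
Duration = 593 mL ÷ 31.82999 mL/hr = 18.63023 hr

18.6 hours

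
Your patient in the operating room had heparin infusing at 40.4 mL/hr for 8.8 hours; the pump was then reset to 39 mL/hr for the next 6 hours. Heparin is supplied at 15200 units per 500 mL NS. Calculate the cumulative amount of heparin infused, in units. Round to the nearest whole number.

Concentration = 15200 units ÷ 500 mL = 30.4 units/mL
Stage 1: 40.4 mL/hr × 8.8 hr = 355.52 mL → 355.52 mL × 30.4 units/mL = 10807.81 units
Stage 2: 39 mL/hr × 6 hr = 234 mL → 234 mL × 30.4 units/mL = 7113.6 units
Total = 10807.81 + 7113.6 = 17921.41 units

17921 units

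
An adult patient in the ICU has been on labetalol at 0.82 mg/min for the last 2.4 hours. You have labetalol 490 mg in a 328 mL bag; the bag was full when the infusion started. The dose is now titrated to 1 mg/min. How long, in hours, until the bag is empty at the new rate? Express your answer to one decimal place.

Initial rate:
0.82 mg/min × 60 min/hr = 49.2 mg/hr
Concentration = 490 mg ÷ 328 mL = 1.493902 mg/mL
Rate = 49.2 mg/hr ÷ 1.493902 mg/mL = 32.93388 mL/hr
Volume infused so far = 32.93388 mL/hr × 2.4 hr = 79.04131 mL
Volume remaining = 328 − 79.04131 = 248.9587 mL
New rate:
1 mg/min × 60 min/hr = 60 mg/hr
Rate = 60 mg/hr ÷ 1.493902 mg/mL = 40.16327 mL/hr
Time remaining = 248.9587 mL ÷ 40.16327 mL/hr = 6.198667 hr

6.2 hours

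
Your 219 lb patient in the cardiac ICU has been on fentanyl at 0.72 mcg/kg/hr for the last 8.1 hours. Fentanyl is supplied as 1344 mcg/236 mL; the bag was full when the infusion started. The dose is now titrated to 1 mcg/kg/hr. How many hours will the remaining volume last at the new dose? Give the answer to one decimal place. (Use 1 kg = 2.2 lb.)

Initial rate:
Weight = 219 lb ÷ 2.2 lb/kg = 99.54545 kg
Dose = 0.72 mcg/kg/hr × 99.54545 kg = 71.67273 mcg/hr
Concentration = 1344 mcg ÷ 236 mL = 5.694915 mcg/mL
Rate = 71.67273 mcg/hr ÷ 5.694915 mcg/mL = 12.58539 mL/hr
Volume infused so far = 12.58539 mL/hr × 8.1 hr = 101.9417 mL
Volume remaining = 236 − 101.9417 = 134.0583 mL
New rate:
Dose = 1 mcg/kg/hr × 99.54545 kg = 99.54545 mcg/hr
Rate = 99.54545 mcg/hr ÷ 5.694915 mcg/mL = 17.47971 mL/hr
Time remaining = 134.0583 mL ÷ 17.47971 mL/hr = 7.66937 hr

7.7 hours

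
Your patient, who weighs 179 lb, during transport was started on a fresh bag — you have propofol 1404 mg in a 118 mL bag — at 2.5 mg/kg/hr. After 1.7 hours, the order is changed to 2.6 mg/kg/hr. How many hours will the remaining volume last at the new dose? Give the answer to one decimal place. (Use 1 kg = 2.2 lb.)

Initial rate:
Weight = 179 lb ÷ 2.2 lb/kg = 81.36364 kg
Dose = 2.5 mg/kg/hr × 81.36364 kg = 203.4091 mg/hr
Concentration = 1404 mg ÷ 118 mL = 11.89831 mg/mL
Rate = 203.4091 mg/hr ÷ 11.89831 mg/mL = 17.09564 mL/hr
Volume infused so far = 17.09564 mL/hr × 1.7 hr = 29.06258 mL
Volume remaining = 118 − 29.06258 = 88.93742 mL
New rate:
Dose = 2.6 mg/kg/hr × 81.36364 kg = 211.5455 mg/hr
Rate = 211.5455 mg/hr ÷ 11.89831 mg/mL = 17.77946 mL/hr
Time remaining = 88.93742 mL ÷ 17.77946 mL/hr = 5.002256 hr

5.0 hours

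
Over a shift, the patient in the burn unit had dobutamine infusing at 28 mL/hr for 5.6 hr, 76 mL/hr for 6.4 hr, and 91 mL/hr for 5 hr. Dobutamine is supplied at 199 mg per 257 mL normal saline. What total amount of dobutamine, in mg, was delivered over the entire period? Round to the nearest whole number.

850 mg

Concentration = 199 mg ÷ 257 mL = 0.7743191 mg/mL
Stage 1: 28 mL/hr × 5.6 hr = 156.8 mL → 156.8 mL × 0.7743191 mg/mL = 121.4132 mg
Stage 2: 76 mL/hr × 6.4 hr = 486.4 mL → 486.4 mL × 0.7743191 mg/mL = 376.6288 mg
Stage 3: 91 mL/hr × 5 hr = 455 mL → 455 mL × 0.7743191 mg/mL = 352.3152 mg
Total = 121.4132 + 376.6288 + 352.3152 = 850.3572 mg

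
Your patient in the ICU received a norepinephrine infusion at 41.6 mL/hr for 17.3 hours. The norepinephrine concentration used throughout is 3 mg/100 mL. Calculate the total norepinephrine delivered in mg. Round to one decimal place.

21.6 mg

Concentration = 3 mg ÷ 100 mL = 0.03 mg/mL = 30 mcg/mL
Drug rate = 41.6 mL/hr × 30 mcg/mL = 1248 mcg/hr
Total = 1248 mcg/hr × 17.3 hr = 21590.4 mcg = 21.5904 mg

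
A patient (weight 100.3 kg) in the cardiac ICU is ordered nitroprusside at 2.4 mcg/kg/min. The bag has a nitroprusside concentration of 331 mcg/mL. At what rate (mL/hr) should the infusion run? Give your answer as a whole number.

44 mL/hr

Dose = 2.4 mcg/kg/min × 100.3 kg = 240.72 mcg/min
240.72 mcg/min × 60 min/hr = 14443.2 mcg/hr
Rate = 14443.2 mcg/hr ÷ 331 mcg/mL = 43.63505 mL/hr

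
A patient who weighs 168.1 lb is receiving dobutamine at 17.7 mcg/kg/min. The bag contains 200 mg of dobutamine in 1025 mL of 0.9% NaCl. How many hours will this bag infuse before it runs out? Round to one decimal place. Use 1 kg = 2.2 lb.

Weight = 168.1 lb ÷ 2.2 lb/kg = 76.40909 kg
Dose = 17.7 mcg/kg/min × 76.40909 kg = 1352.441 mcg/min
1352.441 mcg/min × 60 min/hr = 81146.45 mcg/hr
Concentration = 200 mg ÷ 1025 mL = 0.195122 mg/mL = 195.122 mcg/mL
Rate = 81146.45 mcg/hr ÷ 195.122 mcg/mL = 415.8756 mL/hr
Duration = 1025 mL ÷ 415.8756 mL/hr = 2.464679 hr

2.5 hours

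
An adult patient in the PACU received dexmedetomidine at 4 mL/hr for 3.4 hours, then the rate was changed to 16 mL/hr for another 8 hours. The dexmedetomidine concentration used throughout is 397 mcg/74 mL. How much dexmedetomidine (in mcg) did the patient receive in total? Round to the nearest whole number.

760 mcg

Concentration = 397 mcg ÷ 74 mL = 5.364865 mcg/mL
Stage 1: 4 mL/hr × 3.4 hr = 13.6 mL → 13.6 mL × 5.364865 mcg/mL = 72.96216 mcg
Stage 2: 16 mL/hr × 8 hr = 128 mL → 128 mL × 5.364865 mcg/mL = 686.7027 mcg
Total = 72.96216 + 686.7027 = 759.6649 mcg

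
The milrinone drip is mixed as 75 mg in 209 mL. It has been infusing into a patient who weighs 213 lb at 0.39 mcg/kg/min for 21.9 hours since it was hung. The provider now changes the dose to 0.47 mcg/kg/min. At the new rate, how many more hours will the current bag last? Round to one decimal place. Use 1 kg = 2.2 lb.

9.3 hours

Initial rate:
Weight = 213 lb ÷ 2.2 lb/kg = 96.81818 kg
Dose = 0.39 mcg/kg/min × 96.81818 kg = 37.75909 mcg/min
37.75909 mcg/min × 60 min/hr = 2265.545 mcg/hr
Concentration = 75 mg ÷ 209 mL = 0.3588517 mg/mL = 358.8517 mcg/mL
Rate = 2265.545 mcg/hr ÷ 358.8517 mcg/mL = 6.31332 mL/hr
Volume infused so far = 6.31332 mL/hr × 21.9 hr = 138.2617 mL
Volume remaining = 209 − 138.2617 = 70.73829 mL
New rate:
Dose = 0.47 mcg/kg/min × 96.81818 kg = 45.50455 mcg/min
45.50455 mcg/min × 60 min/hr = 2730.273 mcg/hr
Rate = 2730.273 mcg/hr ÷ 358.8517 mcg/mL = 7.60836 mL/hr
Time remaining = 70.73829 mL ÷ 7.60836 mL/hr = 9.297443 hr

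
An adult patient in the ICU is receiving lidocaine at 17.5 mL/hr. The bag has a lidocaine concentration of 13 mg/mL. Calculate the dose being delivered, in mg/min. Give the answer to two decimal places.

Drug rate = 17.5 mL/hr × 13 mg/mL = 227.5 mg/hr
227.5 mg/hr ÷ 60 min/hr = 3.791667 mg/min

3.79 mg/min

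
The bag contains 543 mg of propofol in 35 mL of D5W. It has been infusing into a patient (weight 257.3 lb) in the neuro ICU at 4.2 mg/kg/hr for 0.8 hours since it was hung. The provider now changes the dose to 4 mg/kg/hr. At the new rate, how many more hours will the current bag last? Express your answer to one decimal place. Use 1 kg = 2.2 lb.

Initial rate:
Weight = 257.3 lb ÷ 2.2 lb/kg = 116.9545 kg
Dose = 4.2 mg/kg/hr × 116.9545 kg = 491.2091 mg/hr
Concentration = 543 mg ÷ 35 mL = 15.51429 mg/mL
Rate = 491.2091 mg/hr ÷ 15.51429 mg/mL = 31.66173 mL/hr
Volume infused so far = 31.66173 mL/hr × 0.8 hr = 25.32938 mL
Volume remaining = 35 − 25.32938 = 9.670618 mL
New rate:
Dose = 4 mg/kg/hr × 116.9545 kg = 467.8182 mg/hr
Rate = 467.8182 mg/hr ÷ 15.51429 mg/mL = 30.15403 mL/hr
Time remaining = 9.670618 mL ÷ 30.15403 mL/hr = 0.3207073 hr

0.3 hours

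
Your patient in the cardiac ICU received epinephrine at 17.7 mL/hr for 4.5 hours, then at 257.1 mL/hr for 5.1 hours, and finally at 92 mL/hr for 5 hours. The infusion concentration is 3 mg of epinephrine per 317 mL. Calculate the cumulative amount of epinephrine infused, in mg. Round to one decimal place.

Concentration = 3 mg ÷ 317 mL = 0.009463722 mg/mL
Stage 1: 17.7 mL/hr × 4.5 hr = 79.65 mL → 79.65 mL × 0.009463722 mg/mL = 0.7537855 mg
Stage 2: 257.1 mL/hr × 5.1 hr = 1311.21 mL → 1311.21 mL × 0.009463722 mg/mL = 12.40893 mg
Stage 3: 92 mL/hr × 5 hr = 460 mL → 460 mL × 0.009463722 mg/mL = 4.353312 mg
Total = 0.7537855 + 12.40893 + 4.353312 = 17.51603 mg

17.5 mg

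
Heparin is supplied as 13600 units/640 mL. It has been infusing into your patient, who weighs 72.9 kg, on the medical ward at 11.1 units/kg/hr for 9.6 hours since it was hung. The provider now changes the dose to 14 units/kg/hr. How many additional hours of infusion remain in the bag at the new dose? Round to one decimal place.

Initial rate:
Dose = 11.1 units/kg/hr × 72.9 kg = 809.19 units/hr
Concentration = 13600 units ÷ 640 mL = 21.25 units/mL
Rate = 809.19 units/hr ÷ 21.25 units/mL = 38.07953 mL/hr
Volume infused so far = 38.07953 mL/hr × 9.6 hr = 365.5635 mL
Volume remaining = 640 − 365.5635 = 274.4365 mL
New rate:
Dose = 14 units/kg/hr × 72.9 kg = 1020.6 units/hr
Rate = 1020.6 units/hr ÷ 21.25 units/mL = 48.02824 mL/hr
Time remaining = 274.4365 mL ÷ 48.02824 mL/hr = 5.714066 hr

5.7 hours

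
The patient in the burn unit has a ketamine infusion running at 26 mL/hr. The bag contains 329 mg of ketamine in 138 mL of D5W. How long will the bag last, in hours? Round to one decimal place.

5.3 hours

Duration = 138 mL ÷ 26 mL/hr = 5.307692 hr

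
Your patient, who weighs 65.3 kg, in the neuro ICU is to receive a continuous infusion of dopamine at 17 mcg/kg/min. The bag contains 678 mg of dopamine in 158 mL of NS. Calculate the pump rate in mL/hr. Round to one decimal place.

Dose = 17 mcg/kg/min × 65.3 kg = 1110.1 mcg/min
1110.1 mcg/min × 60 min/hr = 66606 mcg/hr
Concentration = 678 mg ÷ 158 mL = 4.291139 mg/mL = 4291.139 mcg/mL
Rate = 66606 mcg/hr ÷ 4291.139 mcg/mL = 15.52175 mL/hr

15.5 mL/hr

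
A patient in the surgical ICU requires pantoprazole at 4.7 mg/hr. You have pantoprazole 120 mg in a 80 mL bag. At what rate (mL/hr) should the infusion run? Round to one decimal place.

Concentration = 120 mg ÷ 80 mL = 1.5 mg/mL
Rate = 4.7 mg/hr ÷ 1.5 mg/mL = 3.133333 mL/hr

3.1 mL/hr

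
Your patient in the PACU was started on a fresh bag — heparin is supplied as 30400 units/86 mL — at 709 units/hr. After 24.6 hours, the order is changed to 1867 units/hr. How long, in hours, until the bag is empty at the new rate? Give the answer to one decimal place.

Initial rate:
Concentration = 30400 units ÷ 86 mL = 353.4884 units/mL
Rate = 709 units/hr ÷ 353.4884 units/mL = 2.005724 mL/hr
Volume infused so far = 2.005724 mL/hr × 24.6 hr = 49.3408 mL
Volume remaining = 86 − 49.3408 = 36.6592 mL
New rate:
Rate = 1867 units/hr ÷ 353.4884 units/mL = 5.281645 mL/hr
Time remaining = 36.6592 mL ÷ 5.281645 mL/hr = 6.940868 hr

6.9 hours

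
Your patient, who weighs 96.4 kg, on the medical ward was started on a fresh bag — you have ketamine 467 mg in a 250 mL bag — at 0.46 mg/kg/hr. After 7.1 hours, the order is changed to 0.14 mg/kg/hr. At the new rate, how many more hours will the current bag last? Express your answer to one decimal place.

Initial rate:
Dose = 0.46 mg/kg/hr × 96.4 kg = 44.344 mg/hr
Concentration = 467 mg ÷ 250 mL = 1.868 mg/mL
Rate = 44.344 mg/hr ÷ 1.868 mg/mL = 23.73876 mL/hr
Volume infused so far = 23.73876 mL/hr × 7.1 hr = 168.5452 mL
Volume remaining = 250 − 168.5452 = 81.45482 mL
New rate:
Dose = 0.14 mg/kg/hr × 96.4 kg = 13.496 mg/hr
Rate = 13.496 mg/hr ÷ 1.868 mg/mL = 7.224839 mL/hr
Time remaining = 81.45482 mL ÷ 7.224839 mL/hr = 11.27427 hr

11.3 hours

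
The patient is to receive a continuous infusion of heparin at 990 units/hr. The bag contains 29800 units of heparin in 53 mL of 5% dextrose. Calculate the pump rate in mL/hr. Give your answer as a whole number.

2 mL/hr

Concentration = 29800 units ÷ 53 mL = 562.2642 units/mL
Rate = 990 units/hr ÷ 562.2642 units/mL = 1.760738 mL/hr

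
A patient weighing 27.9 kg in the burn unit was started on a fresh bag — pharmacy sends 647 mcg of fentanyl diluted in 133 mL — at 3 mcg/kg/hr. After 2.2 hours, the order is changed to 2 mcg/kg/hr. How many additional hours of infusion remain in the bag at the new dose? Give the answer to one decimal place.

8.3 hours

Initial rate:
Dose = 3 mcg/kg/hr × 27.9 kg = 83.7 mcg/hr
Concentration = 647 mcg ÷ 133 mL = 4.864662 mcg/mL
Rate = 83.7 mcg/hr ÷ 4.864662 mcg/mL = 17.20572 mL/hr
Volume infused so far = 17.20572 mL/hr × 2.2 hr = 37.85258 mL
Volume remaining = 133 − 37.85258 = 95.14742 mL
New rate:
Dose = 2 mcg/kg/hr × 27.9 kg = 55.8 mcg/hr
Rate = 55.8 mcg/hr ÷ 4.864662 mcg/mL = 11.47048 mL/hr
Time remaining = 95.14742 mL ÷ 11.47048 mL/hr = 8.294982 hr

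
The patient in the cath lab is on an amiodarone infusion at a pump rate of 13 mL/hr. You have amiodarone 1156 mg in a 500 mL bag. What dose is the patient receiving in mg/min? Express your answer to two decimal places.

0.50 mg/min

Concentration = 1156 mg ÷ 500 mL = 2.312 mg/mL
Drug rate = 13 mL/hr × 2.312 mg/mL = 30.056 mg/hr
30.056 mg/hr ÷ 60 min/hr = 0.5009333 mg/min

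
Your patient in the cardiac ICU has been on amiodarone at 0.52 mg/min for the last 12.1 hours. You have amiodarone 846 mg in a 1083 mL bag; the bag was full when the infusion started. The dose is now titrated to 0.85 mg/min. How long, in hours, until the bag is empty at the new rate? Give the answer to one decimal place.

Initial rate:
0.52 mg/min × 60 min/hr = 31.2 mg/hr
Concentration = 846 mg ÷ 1083 mL = 0.7811634 mg/mL
Rate = 31.2 mg/hr ÷ 0.7811634 mg/mL = 39.94043 mL/hr
Volume infused so far = 39.94043 mL/hr × 12.1 hr = 483.2791 mL
Volume remaining = 1083 − 483.2791 = 599.7209 mL
New rate:
0.85 mg/min × 60 min/hr = 51 mg/hr
Rate = 51 mg/hr ÷ 0.7811634 mg/mL = 65.28723 mL/hr
Time remaining = 599.7209 mL ÷ 65.28723 mL/hr = 9.185882 hr

9.2 hours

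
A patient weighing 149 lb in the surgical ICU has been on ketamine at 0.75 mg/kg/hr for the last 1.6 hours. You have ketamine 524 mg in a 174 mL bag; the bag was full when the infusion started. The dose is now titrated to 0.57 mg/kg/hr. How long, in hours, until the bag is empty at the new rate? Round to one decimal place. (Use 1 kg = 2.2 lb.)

Initial rate:
Weight = 149 lb ÷ 2.2 lb/kg = 67.72727 kg
Dose = 0.75 mg/kg/hr × 67.72727 kg = 50.79545 mg/hr
Concentration = 524 mg ÷ 174 mL = 3.011494 mg/mL
Rate = 50.79545 mg/hr ÷ 3.011494 mg/mL = 16.86719 mL/hr
Volume infused so far = 16.86719 mL/hr × 1.6 hr = 26.98751 mL
Volume remaining = 174 − 26.98751 = 147.0125 mL
New rate:
Dose = 0.57 mg/kg/hr × 67.72727 kg = 38.60455 mg/hr
Rate = 38.60455 mg/hr ÷ 3.011494 mg/mL = 12.81907 mL/hr
Time remaining = 147.0125 mL ÷ 12.81907 mL/hr = 11.46827 hr

11.5 hours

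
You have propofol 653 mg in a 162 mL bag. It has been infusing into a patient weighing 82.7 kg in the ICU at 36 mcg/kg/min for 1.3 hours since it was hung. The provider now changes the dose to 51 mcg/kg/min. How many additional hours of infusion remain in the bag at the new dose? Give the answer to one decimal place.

1.7 hours

Initial rate:
Dose = 36 mcg/kg/min × 82.7 kg = 2977.2 mcg/min
2977.2 mcg/min × 60 min/hr = 178632 mcg/hr
Concentration = 653 mg ÷ 162 mL = 4.030864 mg/mL = 4030.864 mcg/mL
Rate = 178632 mcg/hr ÷ 4030.864 mcg/mL = 44.31606 mL/hr
Volume infused so far = 44.31606 mL/hr × 1.3 hr = 57.61087 mL
Volume remaining = 162 − 57.61087 = 104.3891 mL
New rate:
Dose = 51 mcg/kg/min × 82.7 kg = 4217.7 mcg/min
4217.7 mcg/min × 60 min/hr = 253062 mcg/hr
Rate = 253062 mcg/hr ÷ 4030.864 mcg/mL = 62.78108 mL/hr
Time remaining = 104.3891 mL ÷ 62.78108 mL/hr = 1.662748 hr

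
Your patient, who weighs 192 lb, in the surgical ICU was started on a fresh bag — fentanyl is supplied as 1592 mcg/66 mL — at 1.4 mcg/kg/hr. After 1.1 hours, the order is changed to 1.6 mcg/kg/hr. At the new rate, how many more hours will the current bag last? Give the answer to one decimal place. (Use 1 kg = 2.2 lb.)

Initial rate:
Weight = 192 lb ÷ 2.2 lb/kg = 87.27273 kg
Dose = 1.4 mcg/kg/hr × 87.27273 kg = 122.1818 mcg/hr
Concentration = 1592 mcg ÷ 66 mL = 24.12121 mcg/mL
Rate = 122.1818 mcg/hr ÷ 24.12121 mcg/mL = 5.065327 mL/hr
Volume infused so far = 5.065327 mL/hr × 1.1 hr = 5.571859 mL
Volume remaining = 66 − 5.571859 = 60.42814 mL
New rate:
Dose = 1.6 mcg/kg/hr × 87.27273 kg = 139.6364 mcg/hr
Rate = 139.6364 mcg/hr ÷ 24.12121 mcg/mL = 5.788945 mL/hr
Time remaining = 60.42814 mL ÷ 5.788945 mL/hr = 10.43854 hr

10.4 hours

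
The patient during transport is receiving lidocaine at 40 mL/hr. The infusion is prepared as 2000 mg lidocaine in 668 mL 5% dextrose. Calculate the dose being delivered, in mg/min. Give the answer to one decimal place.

2.0 mg/min

Concentration = 2000 mg ÷ 668 mL = 2.994012 mg/mL
Drug rate = 40 mL/hr × 2.994012 mg/mL = 119.7605 mg/hr
119.7605 mg/hr ÷ 60 min/hr = 1.996008 mg/min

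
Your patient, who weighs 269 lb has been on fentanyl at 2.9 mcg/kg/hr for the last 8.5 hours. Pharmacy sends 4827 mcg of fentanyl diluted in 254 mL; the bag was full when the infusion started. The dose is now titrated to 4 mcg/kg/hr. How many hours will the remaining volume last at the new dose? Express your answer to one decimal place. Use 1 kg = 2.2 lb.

Initial rate:
Weight = 269 lb ÷ 2.2 lb/kg = 122.2727 kg
Dose = 2.9 mcg/kg/hr × 122.2727 kg = 354.5909 mcg/hr
Concentration = 4827 mcg ÷ 254 mL = 19.00394 mcg/mL
Rate = 354.5909 mcg/hr ÷ 19.00394 mcg/mL = 18.65881 mL/hr
Volume infused so far = 18.65881 mL/hr × 8.5 hr = 158.5999 mL
Volume remaining = 254 − 158.5999 = 95.40009 mL
New rate:
Dose = 4 mcg/kg/hr × 122.2727 kg = 489.0909 mcg/hr
Rate = 489.0909 mcg/hr ÷ 19.00394 mcg/mL = 25.73629 mL/hr
Time remaining = 95.40009 mL ÷ 25.73629 mL/hr = 3.706831 hr

3.7 hours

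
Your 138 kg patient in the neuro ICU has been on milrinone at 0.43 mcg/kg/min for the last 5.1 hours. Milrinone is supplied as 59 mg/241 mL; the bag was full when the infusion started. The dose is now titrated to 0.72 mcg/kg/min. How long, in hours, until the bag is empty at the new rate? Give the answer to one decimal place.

6.9 hours

Initial rate:
Dose = 0.43 mcg/kg/min × 138 kg = 59.34 mcg/min
59.34 mcg/min × 60 min/hr = 3560.4 mcg/hr
Concentration = 59 mg ÷ 241 mL = 0.2448133 mg/mL = 244.8133 mcg/mL
Rate = 3560.4 mcg/hr ÷ 244.8133 mcg/mL = 14.54333 mL/hr
Volume infused so far = 14.54333 mL/hr × 5.1 hr = 74.17098 mL
Volume remaining = 241 − 74.17098 = 166.829 mL
New rate:
Dose = 0.72 mcg/kg/min × 138 kg = 99.36 mcg/min
99.36 mcg/min × 60 min/hr = 5961.6 mcg/hr
Rate = 5961.6 mcg/hr ÷ 244.8133 mcg/mL = 24.35162 mL/hr
Time remaining = 166.829 mL ÷ 24.35162 mL/hr = 6.850839 hr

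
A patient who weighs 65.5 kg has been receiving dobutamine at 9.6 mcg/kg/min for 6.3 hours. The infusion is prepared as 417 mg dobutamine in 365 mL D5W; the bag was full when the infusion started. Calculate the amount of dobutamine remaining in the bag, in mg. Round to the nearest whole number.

179 mg

Dose = 9.6 mcg/kg/min × 65.5 kg = 628.8 mcg/min
628.8 mcg/min × 60 min/hr = 37728 mcg/hr
Concentration = 417 mg ÷ 365 mL = 1.142466 mg/mL = 1142.466 mcg/mL
Rate = 37728 mcg/hr ÷ 1142.466 mcg/mL = 33.02331 mL/hr
Volume infused = 33.02331 mL/hr × 6.3 hr = 208.0468 mL
Volume remaining = 365 − 208.0468 = 156.9532 mL
Drug remaining = 156.9532 mL × 1142.466 mcg/mL = 179313.6 mcg = 179.3136 mg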